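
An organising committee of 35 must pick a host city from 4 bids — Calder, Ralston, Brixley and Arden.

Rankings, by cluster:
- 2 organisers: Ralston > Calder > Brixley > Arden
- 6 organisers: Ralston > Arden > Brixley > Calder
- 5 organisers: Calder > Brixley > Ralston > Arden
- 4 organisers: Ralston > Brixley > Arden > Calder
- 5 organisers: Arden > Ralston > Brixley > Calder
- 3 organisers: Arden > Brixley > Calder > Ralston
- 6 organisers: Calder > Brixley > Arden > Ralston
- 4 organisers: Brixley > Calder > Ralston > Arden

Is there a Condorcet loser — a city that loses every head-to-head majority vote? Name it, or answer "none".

none

Head-to-head results (35 organisers):
Calder vs Ralston: Calder wins 18–17.
Calder–Brixley: Brixley 22–13.
Calder vs Arden: 2+5+6+4 = 17 for Calder, 18 for Arden — Arden by 18–17.
Ralston–Brixley: Brixley 18–17.
Ralston vs Arden: Ralston wins 21–14.
Brixley–Arden: Brixley 21–14.
Every city wins at least one matchup (Calder beats Ralston; Ralston beats Arden; Brixley beats Calder; Arden beats Calder), so there is no Condorcet loser.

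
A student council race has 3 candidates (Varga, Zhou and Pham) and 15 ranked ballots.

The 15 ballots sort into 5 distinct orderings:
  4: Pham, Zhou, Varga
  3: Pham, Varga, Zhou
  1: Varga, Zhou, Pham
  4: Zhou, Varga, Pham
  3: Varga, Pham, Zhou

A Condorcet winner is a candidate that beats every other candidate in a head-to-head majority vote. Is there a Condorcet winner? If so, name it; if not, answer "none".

none

Pairwise majorities:
Varga vs Zhou: 7 to 8, Zhou.
Varga vs Pham: Varga is ranked higher on 1+4+3 = 8 ballots, Pham on 7. Varga wins 8–7.
Zhou vs Pham: Zhou is ranked higher on 1+4 = 5 ballots, Pham on 10. Pham wins 10–5.
Each candidate drops at least one matchup (Varga loses to Zhou; Zhou loses to Pham; Pham loses to Varga); the cycle Varga → Pham → Zhou → Varga rules out a Condorcet winner.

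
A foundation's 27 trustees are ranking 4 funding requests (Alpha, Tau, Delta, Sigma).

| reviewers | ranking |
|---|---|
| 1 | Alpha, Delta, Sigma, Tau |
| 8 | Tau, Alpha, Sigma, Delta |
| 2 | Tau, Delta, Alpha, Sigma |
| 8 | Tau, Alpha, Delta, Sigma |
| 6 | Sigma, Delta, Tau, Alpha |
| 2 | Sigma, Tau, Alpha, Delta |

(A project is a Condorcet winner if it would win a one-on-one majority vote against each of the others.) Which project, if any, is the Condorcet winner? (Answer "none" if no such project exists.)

Pairwise majorities:
Alpha vs Tau: Alpha preferred on 1 ballot; Tau wins 26–1.
Alpha vs Delta: 19 to 8, Alpha.
Alpha vs Sigma: 19 to 8, Alpha.
Tau vs Delta: Tau is ranked higher on 8+2+8+2 = 20 ballots, Delta on 7. Tau wins 20–7.
Tau vs Sigma: Tau preferred on 8+2+8 = 18 ballots; Tau wins 18–9.
Delta vs Sigma: Delta is ranked higher on 1+2+8 = 11 ballots, Sigma on 16. Sigma wins 16–11.
Tau beats each of Alpha, Delta, Sigma — Tau is the Condorcet winner.

Tau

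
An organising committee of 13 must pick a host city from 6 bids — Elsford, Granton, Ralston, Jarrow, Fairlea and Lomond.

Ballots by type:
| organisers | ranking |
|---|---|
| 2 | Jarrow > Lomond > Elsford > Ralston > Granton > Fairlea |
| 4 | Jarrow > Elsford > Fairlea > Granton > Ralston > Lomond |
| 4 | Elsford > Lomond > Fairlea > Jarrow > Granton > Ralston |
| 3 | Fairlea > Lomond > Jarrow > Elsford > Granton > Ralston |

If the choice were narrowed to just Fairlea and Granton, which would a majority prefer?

Fairlea

Ballots ranking Fairlea above Granton: 4 + 4 + 3 = 11.
Ballots ranking Granton above Fairlea: 13 − 11 = 2.
Fairlea wins the head-to-head 11–2.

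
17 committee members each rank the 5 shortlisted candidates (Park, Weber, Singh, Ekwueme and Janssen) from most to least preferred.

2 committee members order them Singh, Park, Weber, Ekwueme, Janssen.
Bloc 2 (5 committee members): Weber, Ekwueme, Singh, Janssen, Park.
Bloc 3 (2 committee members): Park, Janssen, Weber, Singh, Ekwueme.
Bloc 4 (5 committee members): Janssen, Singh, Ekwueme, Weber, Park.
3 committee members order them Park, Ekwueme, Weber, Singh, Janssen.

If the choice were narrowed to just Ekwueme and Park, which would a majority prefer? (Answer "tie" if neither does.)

Ballots ranking Ekwueme above Park: 5 + 5 = 10.
Ballots ranking Park above Ekwueme: 17 − 10 = 7.
Ekwueme wins the head-to-head 10–7.

Ekwueme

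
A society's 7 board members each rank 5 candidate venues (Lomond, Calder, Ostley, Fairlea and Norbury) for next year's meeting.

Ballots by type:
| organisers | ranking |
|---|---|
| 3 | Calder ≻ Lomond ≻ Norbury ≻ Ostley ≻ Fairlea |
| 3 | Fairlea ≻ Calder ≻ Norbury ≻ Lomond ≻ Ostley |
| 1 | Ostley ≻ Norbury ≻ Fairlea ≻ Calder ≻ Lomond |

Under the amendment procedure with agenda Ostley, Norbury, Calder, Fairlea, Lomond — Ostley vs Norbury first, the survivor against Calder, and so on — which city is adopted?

Round 1: Ostley vs Norbury — 1–6, Norbury advances.
Round 2: Norbury vs Calder — 1–6, Calder advances.
Round 3: Calder vs Fairlea — 3–4, Fairlea advances.
Round 4: Fairlea vs Lomond — 4–3, Fairlea advances.
The agenda winner is Fairlea.

Fairlea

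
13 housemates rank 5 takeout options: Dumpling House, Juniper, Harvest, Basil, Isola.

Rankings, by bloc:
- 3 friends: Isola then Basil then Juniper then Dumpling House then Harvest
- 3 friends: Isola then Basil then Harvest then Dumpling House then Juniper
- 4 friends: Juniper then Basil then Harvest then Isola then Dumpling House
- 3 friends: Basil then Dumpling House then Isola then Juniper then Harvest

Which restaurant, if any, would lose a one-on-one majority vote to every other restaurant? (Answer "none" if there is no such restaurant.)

Head-to-head results (13 friends):
Dumpling House–Juniper: Juniper 7–6.
Dumpling House vs Harvest: Harvest, 7–6.
Dumpling House vs Basil: 0 for Dumpling House, 13 for Basil — Basil by 13–0.
Dumpling House vs Isola: 3 to 10, Isola.
Juniper–Harvest: Juniper 10–3.
Juniper vs Basil: Juniper preferred on 4 ballots; Basil wins 9–4.
Juniper vs Isola: Juniper preferred on 4 ballots; Isola wins 9–4.
Harvest–Basil: Basil 13–0.
Harvest vs Isola: Isola wins 9–4.
Basil vs Isola: Basil is ranked higher on 4+3 = 7 ballots, Isola on 6. Basil wins 7–6.
Dumpling House is beaten in every head-to-head and is the Condorcet loser.

Dumpling House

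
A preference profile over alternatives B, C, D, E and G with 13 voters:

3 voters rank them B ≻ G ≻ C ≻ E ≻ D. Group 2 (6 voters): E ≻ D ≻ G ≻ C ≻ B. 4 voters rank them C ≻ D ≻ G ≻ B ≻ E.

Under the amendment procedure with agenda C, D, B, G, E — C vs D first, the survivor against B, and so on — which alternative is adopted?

Round 1: C vs D — 7–6, C advances.
Round 2: C vs B — 10–3, C advances.
Round 3: C vs G — 4–9, G advances.
Round 4: G vs E — 7–6, G advances.
G survives the agenda.

G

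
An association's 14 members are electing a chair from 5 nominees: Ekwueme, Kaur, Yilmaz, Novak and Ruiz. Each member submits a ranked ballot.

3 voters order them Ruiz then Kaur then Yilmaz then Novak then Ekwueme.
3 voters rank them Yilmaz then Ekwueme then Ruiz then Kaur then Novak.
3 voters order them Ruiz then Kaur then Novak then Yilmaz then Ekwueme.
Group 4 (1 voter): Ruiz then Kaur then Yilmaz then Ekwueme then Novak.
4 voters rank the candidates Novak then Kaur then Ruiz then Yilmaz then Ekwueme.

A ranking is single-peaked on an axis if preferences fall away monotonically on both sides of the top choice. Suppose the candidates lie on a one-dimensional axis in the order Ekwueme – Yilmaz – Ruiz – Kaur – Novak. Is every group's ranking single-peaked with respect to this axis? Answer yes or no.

yes

Axis positions: Ekwueme=1, Yilmaz=2, Ruiz=3, Kaur=4, Novak=5.
Group 1 (peak Ruiz at position 3): ranking walks positions 3-4-2-5-1, expanding outward from the peak — single-peaked.
Group 2 (peak Yilmaz at position 2): ranking walks positions 2-1-3-4-5, expanding outward from the peak — single-peaked.
Group 3 (peak Ruiz at position 3): ranking walks positions 3-4-5-2-1, expanding outward from the peak — single-peaked.
Group 4 (peak Ruiz at position 3): ranking walks positions 3-4-2-1-5, expanding outward from the peak — single-peaked.
Group 5 (peak Novak at position 5): ranking walks positions 5-4-3-2-1, expanding outward from the peak — single-peaked.
Every ranking is single-peaked on this axis.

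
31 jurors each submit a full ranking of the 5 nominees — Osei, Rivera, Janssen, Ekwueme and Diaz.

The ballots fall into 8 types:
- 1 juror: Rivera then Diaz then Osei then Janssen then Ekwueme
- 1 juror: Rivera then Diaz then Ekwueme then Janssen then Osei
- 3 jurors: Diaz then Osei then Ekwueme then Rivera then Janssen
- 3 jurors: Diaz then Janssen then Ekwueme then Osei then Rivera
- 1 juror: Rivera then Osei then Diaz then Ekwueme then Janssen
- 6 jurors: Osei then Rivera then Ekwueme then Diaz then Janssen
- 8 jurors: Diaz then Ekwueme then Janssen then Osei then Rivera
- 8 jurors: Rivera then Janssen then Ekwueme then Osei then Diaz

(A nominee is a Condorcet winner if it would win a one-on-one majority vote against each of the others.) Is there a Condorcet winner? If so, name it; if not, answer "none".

Head-to-head results (31 jurors):
Osei vs Rivera: 20 to 11, Osei.
Osei vs Janssen: 11 to 20, Janssen.
Osei vs Ekwueme: Osei preferred on 1+3+1+6 = 11 ballots; Ekwueme wins 20–11.
Osei vs Diaz: 1+6+8 = 15 for Osei, 16 for Diaz — Diaz by 16–15.
Rivera vs Janssen: 1+1+3+1+6+8 = 20 for Rivera, 11 for Janssen — Rivera by 20–11.
Rivera vs Ekwueme: 17 to 14, Rivera.
Rivera vs Diaz: 17 to 14, Rivera.
Janssen vs Ekwueme: Janssen is ranked higher on 1+3+8 = 12 ballots, Ekwueme on 19. Ekwueme wins 19–12.
Janssen vs Diaz: 8 to 23, Diaz.
Ekwueme vs Diaz: 6+8 = 14 for Ekwueme, 17 for Diaz — Diaz by 17–14.
Each nominee drops at least one matchup (Osei loses to Janssen; Rivera loses to Osei; Janssen loses to Rivera; Ekwueme loses to Rivera; Diaz loses to Rivera); the cycle Osei > Rivera > Janssen > Osei rules out a Condorcet winner.

none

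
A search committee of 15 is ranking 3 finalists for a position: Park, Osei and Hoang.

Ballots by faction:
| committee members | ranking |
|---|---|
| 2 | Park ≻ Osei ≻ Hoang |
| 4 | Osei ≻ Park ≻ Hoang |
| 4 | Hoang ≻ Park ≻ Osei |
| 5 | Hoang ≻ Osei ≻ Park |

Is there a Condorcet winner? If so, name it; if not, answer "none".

Hoang

Head-to-head results (15 committee members):
Park vs Osei: Osei, 9–6.
Park vs Hoang: Hoang, 9–6.
Osei vs Hoang: Hoang wins 9–6.
Only Hoang has no losses; Hoang is the Condorcet winner.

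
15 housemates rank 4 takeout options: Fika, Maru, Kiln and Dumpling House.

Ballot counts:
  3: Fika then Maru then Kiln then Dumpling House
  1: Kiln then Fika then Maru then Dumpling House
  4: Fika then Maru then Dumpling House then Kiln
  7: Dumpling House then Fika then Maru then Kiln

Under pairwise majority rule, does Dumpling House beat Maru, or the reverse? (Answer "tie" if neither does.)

Maru

Ballots ranking Dumpling House above Maru: 7.
Ballots ranking Maru above Dumpling House: 15 − 7 = 8.
Maru wins the head-to-head 8–7.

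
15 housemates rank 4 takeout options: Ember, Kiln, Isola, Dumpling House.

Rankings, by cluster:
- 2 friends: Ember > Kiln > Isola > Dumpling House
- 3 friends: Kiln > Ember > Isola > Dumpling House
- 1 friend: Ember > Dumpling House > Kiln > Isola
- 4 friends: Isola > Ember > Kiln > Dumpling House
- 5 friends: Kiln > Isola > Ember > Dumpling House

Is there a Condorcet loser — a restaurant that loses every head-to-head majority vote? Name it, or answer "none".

Pairwise majorities:
Ember vs Kiln: Kiln wins 8–7.
Ember vs Isola: Ember is ranked higher on 2+3+1 = 6 ballots, Isola on 9. Isola wins 9–6.
Ember vs Dumpling House: Ember, 15–0.
Kiln vs Isola: Kiln wins 11–4.
Kiln–Dumpling House: Kiln 14–1.
Isola–Dumpling House: Isola 14–1.
Dumpling House is beaten in every head-to-head and is the Condorcet loser.

Dumpling House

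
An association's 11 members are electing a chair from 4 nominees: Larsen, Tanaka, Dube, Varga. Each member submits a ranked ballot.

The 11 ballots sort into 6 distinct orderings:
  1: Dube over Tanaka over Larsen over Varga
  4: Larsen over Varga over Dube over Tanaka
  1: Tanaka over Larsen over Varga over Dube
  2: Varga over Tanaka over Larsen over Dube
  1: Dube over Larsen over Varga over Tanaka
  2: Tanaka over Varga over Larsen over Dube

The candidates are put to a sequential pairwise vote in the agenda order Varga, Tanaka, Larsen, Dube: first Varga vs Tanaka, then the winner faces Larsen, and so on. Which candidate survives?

Larsen

Round 1: Varga vs Tanaka — 7–4, Varga advances.
Round 2: Varga vs Larsen — 4–7, Larsen advances.
Round 3: Larsen vs Dube — 9–2, Larsen advances.
Larsen survives the agenda.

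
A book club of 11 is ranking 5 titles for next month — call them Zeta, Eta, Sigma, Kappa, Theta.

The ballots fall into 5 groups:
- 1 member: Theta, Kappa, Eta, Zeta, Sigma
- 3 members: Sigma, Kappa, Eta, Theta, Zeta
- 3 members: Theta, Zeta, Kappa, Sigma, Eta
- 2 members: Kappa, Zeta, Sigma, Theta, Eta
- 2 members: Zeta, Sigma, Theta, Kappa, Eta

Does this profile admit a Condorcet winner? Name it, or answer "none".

Check each pair by majority over 11 ballots:
Zeta vs Eta: Zeta wins 7–4.
Zeta vs Sigma: Zeta, 8–3.
Zeta vs Kappa: Kappa, 6–5.
Zeta vs Theta: Theta, 7–4.
Eta vs Sigma: Sigma, 10–1.
Eta vs Kappa: Kappa wins 11–0.
Eta vs Theta: Theta wins 8–3.
Sigma–Kappa: Kappa 6–5.
Sigma vs Theta: Sigma wins 7–4.
Kappa–Theta: Theta 6–5.
Every book loses at least once (Zeta loses to Kappa; Eta loses to Zeta; Sigma loses to Zeta; Kappa loses to Theta; Theta loses to Sigma). The majority relation contains the cycle Zeta beats Sigma beats Theta beats Zeta, so there is no Condorcet winner.

none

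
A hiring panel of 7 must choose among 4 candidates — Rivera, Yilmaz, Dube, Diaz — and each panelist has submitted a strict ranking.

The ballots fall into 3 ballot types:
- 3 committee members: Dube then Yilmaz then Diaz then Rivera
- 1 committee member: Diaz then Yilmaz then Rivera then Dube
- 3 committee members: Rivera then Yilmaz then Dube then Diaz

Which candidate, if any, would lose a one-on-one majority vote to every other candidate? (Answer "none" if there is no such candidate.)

Head-to-head results (7 committee members):
Rivera vs Yilmaz: 3 to 4, Yilmaz.
Rivera vs Dube: Rivera wins 4–3.
Rivera vs Diaz: 3 for Rivera, 4 for Diaz — Diaz by 4–3.
Yilmaz vs Dube: Yilmaz is ranked higher on 1+3 = 4 ballots, Dube on 3. Yilmaz wins 4–3.
Yilmaz vs Diaz: 3+3 = 6 for Yilmaz, 1 for Diaz — Yilmaz by 6–1.
Dube vs Diaz: Dube preferred on 3+3 = 6 ballots; Dube wins 6–1.
No candidate is winless: Rivera beats Dube; Yilmaz beats Rivera; Dube beats Diaz; Diaz beats Rivera. There is no Condorcet loser.

none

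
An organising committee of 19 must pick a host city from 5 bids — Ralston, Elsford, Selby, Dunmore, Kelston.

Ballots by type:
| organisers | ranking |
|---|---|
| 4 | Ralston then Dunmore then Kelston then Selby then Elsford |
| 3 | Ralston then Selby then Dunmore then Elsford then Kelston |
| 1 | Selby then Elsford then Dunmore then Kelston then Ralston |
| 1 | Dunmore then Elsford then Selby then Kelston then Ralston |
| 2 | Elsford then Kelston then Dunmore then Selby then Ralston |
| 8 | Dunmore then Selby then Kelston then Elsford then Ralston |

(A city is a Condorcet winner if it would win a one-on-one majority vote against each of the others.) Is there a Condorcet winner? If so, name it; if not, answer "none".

Pairwise majorities:
Ralston vs Elsford: 7 to 12, Elsford.
Ralston vs Selby: 7 to 12, Selby.
Ralston vs Dunmore: 7 to 12, Dunmore.
Ralston vs Kelston: 4+3 = 7 for Ralston, 12 for Kelston — Kelston by 12–7.
Elsford vs Selby: Elsford is ranked higher on 1+2 = 3 ballots, Selby on 16. Selby wins 16–3.
Elsford vs Dunmore: 1+2 = 3 for Elsford, 16 for Dunmore — Dunmore by 16–3.
Elsford vs Kelston: 3+1+1+2 = 7 for Elsford, 12 for Kelston — Kelston by 12–7.
Selby vs Dunmore: Selby is ranked higher on 3+1 = 4 ballots, Dunmore on 15. Dunmore wins 15–4.
Selby vs Kelston: 3+1+1+8 = 13 for Selby, 6 for Kelston — Selby by 13–6.
Dunmore vs Kelston: Dunmore preferred on 4+3+1+1+8 = 17 ballots; Dunmore wins 17–2.
Only Dunmore has no losses; Dunmore is the Condorcet winner.

Dunmore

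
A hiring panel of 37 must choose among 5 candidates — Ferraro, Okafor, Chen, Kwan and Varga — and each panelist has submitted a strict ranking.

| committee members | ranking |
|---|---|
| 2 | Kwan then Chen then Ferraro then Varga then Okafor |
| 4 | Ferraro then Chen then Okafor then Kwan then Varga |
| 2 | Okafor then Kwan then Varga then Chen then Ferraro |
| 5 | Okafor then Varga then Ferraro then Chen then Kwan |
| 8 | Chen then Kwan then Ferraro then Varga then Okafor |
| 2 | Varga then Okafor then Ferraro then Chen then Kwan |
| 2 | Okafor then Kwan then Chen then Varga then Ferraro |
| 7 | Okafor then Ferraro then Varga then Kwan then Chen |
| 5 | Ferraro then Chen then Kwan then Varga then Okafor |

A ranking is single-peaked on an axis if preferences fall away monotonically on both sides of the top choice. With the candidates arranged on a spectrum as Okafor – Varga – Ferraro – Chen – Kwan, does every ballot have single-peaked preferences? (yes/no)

no

Axis positions: Okafor=1, Varga=2, Ferraro=3, Chen=4, Kwan=5.
Faction 1 (peak Kwan at position 5): ranking walks positions 5-4-3-2-1, expanding outward from the peak — single-peaked.
Faction 2: ranking walks positions 3-4-1-5-2; Okafor is ranked above Varga even though Varga lies between Okafor and the peak Ferraro on the axis — preferences dip and rise again. Not single-peaked.
Faction 3: ranking walks positions 1-5-2-4-3; Kwan is ranked above Varga even though Varga lies between Kwan and the peak Okafor on the axis — preferences dip and rise again. Not single-peaked.
Faction 4 (peak Okafor at position 1): ranking walks positions 1-2-3-4-5, expanding outward from the peak — single-peaked.
Faction 5 (peak Chen at position 4): ranking walks positions 4-5-3-2-1, expanding outward from the peak — single-peaked.
Faction 6 (peak Varga at position 2): ranking walks positions 2-1-3-4-5, expanding outward from the peak — single-peaked.
Faction 7: ranking walks positions 1-5-4-2-3; Kwan is ranked above Varga even though Varga lies between Kwan and the peak Okafor on the axis — preferences dip and rise again. Not single-peaked.
Faction 8: ranking walks positions 1-3-2-5-4; Ferraro is ranked above Varga even though Varga lies between Ferraro and the peak Okafor on the axis — preferences dip and rise again. Not single-peaked.
Faction 9 (peak Ferraro at position 3): ranking walks positions 3-4-5-2-1, expanding outward from the peak — single-peaked.
Faction 2 violates single-peakedness, so the profile is not single-peaked on this axis.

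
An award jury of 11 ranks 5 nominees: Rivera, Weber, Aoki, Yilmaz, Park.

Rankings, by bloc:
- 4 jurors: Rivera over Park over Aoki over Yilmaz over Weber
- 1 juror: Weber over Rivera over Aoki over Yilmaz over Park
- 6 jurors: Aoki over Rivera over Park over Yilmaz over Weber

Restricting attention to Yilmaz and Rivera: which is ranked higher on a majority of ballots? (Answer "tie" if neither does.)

No ballot ranks Yilmaz above Rivera: 0.
Ballots ranking Rivera above Yilmaz: 11 − 0 = 11.
Rivera wins the head-to-head 11–0.

Rivera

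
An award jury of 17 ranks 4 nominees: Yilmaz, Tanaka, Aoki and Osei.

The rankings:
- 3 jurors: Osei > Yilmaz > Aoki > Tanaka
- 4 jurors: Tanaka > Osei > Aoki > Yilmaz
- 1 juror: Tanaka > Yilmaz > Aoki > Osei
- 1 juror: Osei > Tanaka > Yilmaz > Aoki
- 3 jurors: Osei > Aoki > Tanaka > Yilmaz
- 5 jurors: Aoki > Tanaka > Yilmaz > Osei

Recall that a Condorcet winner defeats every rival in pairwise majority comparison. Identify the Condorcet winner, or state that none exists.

Check each pair by majority over 17 ballots:
Yilmaz vs Tanaka: Yilmaz preferred on 3 ballots; Tanaka wins 14–3.
Yilmaz vs Aoki: Aoki, 12–5.
Yilmaz vs Osei: 6 to 11, Osei.
Tanaka–Aoki: Aoki 11–6.
Tanaka vs Osei: Tanaka, 10–7.
Aoki vs Osei: Aoki is ranked higher on 1+5 = 6 ballots, Osei on 11. Osei wins 11–6.
Every nominee loses at least once (Yilmaz loses to Tanaka; Tanaka loses to Aoki; Aoki loses to Osei; Osei loses to Tanaka). The majority relation contains the cycle Tanaka > Osei > Aoki > Tanaka, so there is no Condorcet winner.

none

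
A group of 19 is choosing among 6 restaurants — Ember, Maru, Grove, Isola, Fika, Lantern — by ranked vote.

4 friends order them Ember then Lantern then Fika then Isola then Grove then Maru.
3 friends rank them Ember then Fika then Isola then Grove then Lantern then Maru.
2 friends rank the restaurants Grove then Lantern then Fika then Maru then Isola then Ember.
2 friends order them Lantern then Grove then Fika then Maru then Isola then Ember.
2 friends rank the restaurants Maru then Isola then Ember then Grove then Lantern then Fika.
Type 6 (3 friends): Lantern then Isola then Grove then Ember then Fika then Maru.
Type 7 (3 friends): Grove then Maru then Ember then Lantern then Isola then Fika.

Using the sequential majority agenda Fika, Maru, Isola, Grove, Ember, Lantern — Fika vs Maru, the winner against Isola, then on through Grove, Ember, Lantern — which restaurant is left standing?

Grove

Round 1: Fika vs Maru — 14–5, Fika advances.
Round 2: Fika vs Isola — 11–8, Fika advances.
Round 3: Fika vs Grove — 7–12, Grove advances.
Round 4: Grove vs Ember — 10–9, Grove advances.
Round 5: Grove vs Lantern — 10–9, Grove advances.
Grove survives the agenda.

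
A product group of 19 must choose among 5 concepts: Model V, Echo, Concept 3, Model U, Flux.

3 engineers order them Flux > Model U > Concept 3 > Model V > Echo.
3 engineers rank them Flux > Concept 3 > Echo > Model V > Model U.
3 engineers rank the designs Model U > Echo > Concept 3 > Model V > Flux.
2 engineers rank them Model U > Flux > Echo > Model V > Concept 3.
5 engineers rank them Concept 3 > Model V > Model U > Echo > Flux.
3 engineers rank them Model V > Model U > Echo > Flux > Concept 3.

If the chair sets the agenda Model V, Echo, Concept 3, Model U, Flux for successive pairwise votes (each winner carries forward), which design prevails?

Round 1: Model V vs Echo — 11–8, Model V advances.
Round 2: Model V vs Concept 3 — 5–14, Concept 3 advances.
Round 3: Concept 3 vs Model U — 8–11, Model U advances.
Round 4: Model U vs Flux — 13–6, Model U advances.
The agenda winner is Model U.

Model U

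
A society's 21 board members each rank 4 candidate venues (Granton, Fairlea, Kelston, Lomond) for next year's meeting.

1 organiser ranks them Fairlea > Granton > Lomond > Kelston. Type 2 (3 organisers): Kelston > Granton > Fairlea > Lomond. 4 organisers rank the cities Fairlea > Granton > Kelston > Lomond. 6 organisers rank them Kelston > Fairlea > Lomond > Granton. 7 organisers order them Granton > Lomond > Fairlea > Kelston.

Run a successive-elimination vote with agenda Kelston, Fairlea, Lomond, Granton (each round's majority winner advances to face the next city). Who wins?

Fairlea

Round 1: Kelston vs Fairlea — 9–12, Fairlea advances.
Round 2: Fairlea vs Lomond — 14–7, Fairlea advances.
Round 3: Fairlea vs Granton — 11–10, Fairlea advances.
Fairlea survives the agenda.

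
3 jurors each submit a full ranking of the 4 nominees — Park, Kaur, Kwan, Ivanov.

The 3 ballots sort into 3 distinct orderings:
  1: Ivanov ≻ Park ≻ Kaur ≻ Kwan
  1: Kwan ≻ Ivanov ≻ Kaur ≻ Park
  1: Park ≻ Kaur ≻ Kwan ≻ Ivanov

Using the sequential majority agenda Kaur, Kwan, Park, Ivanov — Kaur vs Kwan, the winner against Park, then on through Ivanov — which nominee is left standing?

Round 1: Kaur vs Kwan — 2–1, Kaur advances.
Round 2: Kaur vs Park — 1–2, Park advances.
Round 3: Park vs Ivanov — 1–2, Ivanov advances.
Ivanov survives the agenda.

Ivanov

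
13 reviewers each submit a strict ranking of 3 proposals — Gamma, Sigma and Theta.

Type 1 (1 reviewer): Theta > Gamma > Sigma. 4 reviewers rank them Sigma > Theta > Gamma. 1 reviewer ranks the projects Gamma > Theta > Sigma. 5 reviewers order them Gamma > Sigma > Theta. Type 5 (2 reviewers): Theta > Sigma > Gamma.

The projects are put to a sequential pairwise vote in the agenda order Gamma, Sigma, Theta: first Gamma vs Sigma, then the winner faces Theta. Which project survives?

Round 1: Gamma vs Sigma — 7–6, Gamma advances.
Round 2: Gamma vs Theta — 6–7, Theta advances.
Theta survives the agenda.

Theta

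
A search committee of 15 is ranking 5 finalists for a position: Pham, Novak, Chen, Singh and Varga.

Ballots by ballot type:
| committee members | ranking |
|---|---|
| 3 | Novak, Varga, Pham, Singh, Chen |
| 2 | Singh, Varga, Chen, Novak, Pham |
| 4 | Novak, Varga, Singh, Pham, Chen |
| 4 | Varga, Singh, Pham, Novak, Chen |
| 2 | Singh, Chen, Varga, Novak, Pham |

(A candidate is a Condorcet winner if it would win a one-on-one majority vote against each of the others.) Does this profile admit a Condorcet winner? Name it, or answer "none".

Head-to-head results (15 committee members):
Pham vs Novak: 4 for Pham, 11 for Novak — Novak by 11–4.
Pham vs Chen: Pham preferred on 3+4+4 = 11 ballots; Pham wins 11–4.
Pham vs Singh: Pham is ranked higher on 3 ballots, Singh on 12. Singh wins 12–3.
Pham vs Varga: 0 to 15, Varga.
Novak vs Chen: 3+4+4 = 11 for Novak, 4 for Chen — Novak by 11–4.
Novak vs Singh: 3+4 = 7 for Novak, 8 for Singh — Singh by 8–7.
Novak vs Varga: 7 to 8, Varga.
Chen vs Singh: Chen preferred on 0 ballots; Singh wins 15–0.
Chen vs Varga: Chen preferred on 2 ballots; Varga wins 13–2.
Singh vs Varga: 4 to 11, Varga.
Varga wins every pairwise contest, so Varga is the Condorcet winner.

Varga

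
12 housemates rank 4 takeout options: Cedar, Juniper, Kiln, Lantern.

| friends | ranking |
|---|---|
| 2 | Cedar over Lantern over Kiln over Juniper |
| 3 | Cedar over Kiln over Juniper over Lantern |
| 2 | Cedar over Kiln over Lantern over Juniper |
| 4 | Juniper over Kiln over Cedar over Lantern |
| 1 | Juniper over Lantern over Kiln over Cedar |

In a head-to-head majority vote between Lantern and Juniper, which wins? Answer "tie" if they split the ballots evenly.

Juniper

Ballots ranking Lantern above Juniper: 2 + 2 = 4.
Ballots ranking Juniper above Lantern: 12 − 4 = 8.
Juniper wins the head-to-head 8–4.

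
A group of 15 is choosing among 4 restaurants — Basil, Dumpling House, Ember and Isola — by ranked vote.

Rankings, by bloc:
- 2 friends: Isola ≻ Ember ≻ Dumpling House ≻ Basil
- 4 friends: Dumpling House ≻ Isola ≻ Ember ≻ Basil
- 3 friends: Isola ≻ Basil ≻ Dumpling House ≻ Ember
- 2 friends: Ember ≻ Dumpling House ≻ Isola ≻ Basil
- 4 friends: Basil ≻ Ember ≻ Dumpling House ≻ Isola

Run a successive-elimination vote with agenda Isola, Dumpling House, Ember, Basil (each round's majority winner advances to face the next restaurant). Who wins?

Ember

Round 1: Isola vs Dumpling House — 5–10, Dumpling House advances.
Round 2: Dumpling House vs Ember — 7–8, Ember advances.
Round 3: Ember vs Basil — 8–7, Ember advances.
Ember survives the agenda.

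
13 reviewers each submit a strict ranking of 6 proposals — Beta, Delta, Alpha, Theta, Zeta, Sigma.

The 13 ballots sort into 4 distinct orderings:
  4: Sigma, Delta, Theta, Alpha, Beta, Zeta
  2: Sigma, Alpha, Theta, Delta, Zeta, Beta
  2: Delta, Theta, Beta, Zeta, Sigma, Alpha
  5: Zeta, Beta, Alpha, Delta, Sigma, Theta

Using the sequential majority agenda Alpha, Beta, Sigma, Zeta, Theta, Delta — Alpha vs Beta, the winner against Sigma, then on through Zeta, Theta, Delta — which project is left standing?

Round 1: Alpha vs Beta — 6–7, Beta advances.
Round 2: Beta vs Sigma — 7–6, Beta advances.
Round 3: Beta vs Zeta — 6–7, Zeta advances.
Round 4: Zeta vs Theta — 5–8, Theta advances.
Round 5: Theta vs Delta — 2–11, Delta advances.
Delta survives the agenda.

Delta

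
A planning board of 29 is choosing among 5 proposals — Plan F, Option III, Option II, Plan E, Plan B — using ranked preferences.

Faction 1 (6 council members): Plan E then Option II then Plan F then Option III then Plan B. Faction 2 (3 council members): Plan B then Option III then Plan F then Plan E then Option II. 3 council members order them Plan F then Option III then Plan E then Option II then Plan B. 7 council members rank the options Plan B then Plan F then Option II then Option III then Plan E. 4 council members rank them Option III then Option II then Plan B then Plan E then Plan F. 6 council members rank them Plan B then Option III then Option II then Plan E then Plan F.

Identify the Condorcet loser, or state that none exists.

Head-to-head results (29 council members):
Plan F vs Option III: 6+3+7 = 16 for Plan F, 13 for Option III — Plan F by 16–13.
Plan F–Option II: Option II 16–13.
Plan F vs Plan E: 3+3+7 = 13 for Plan F, 16 for Plan E — Plan E by 16–13.
Plan F–Plan B: Plan B 20–9.
Option III vs Option II: 3+3+4+6 = 16 for Option III, 13 for Option II — Option III by 16–13.
Option III vs Plan E: Option III, 23–6.
Option III–Plan B: Plan B 16–13.
Option II–Plan E: Option II 17–12.
Option II vs Plan B: 13 to 16, Plan B.
Plan E–Plan B: Plan B 20–9.
Each option has at least one pairwise win (Plan F beats Option III; Option III beats Option II; Option II beats Plan F; Plan E beats Plan F; Plan B beats Plan F) — no Condorcet loser.

none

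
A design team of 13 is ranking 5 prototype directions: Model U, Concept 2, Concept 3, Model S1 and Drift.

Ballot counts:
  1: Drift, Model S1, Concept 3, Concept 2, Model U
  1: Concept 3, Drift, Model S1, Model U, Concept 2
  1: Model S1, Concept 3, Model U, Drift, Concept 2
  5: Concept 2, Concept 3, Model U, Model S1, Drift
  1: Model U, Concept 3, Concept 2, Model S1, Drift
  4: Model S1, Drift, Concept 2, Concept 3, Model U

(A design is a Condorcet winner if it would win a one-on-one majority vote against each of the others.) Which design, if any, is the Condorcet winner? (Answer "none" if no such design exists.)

none

Check each pair by majority over 13 ballots:
Model U vs Concept 2: 1+1+1 = 3 for Model U, 10 for Concept 2 — Concept 2 by 10–3.
Model U vs Concept 3: 1 for Model U, 12 for Concept 3 — Concept 3 by 12–1.
Model U vs Model S1: 6 to 7, Model S1.
Model U vs Drift: Model U preferred on 1+5+1 = 7 ballots; Model U wins 7–6.
Concept 2 vs Concept 3: Concept 2 preferred on 5+4 = 9 ballots; Concept 2 wins 9–4.
Concept 2 vs Model S1: 5+1 = 6 for Concept 2, 7 for Model S1 — Model S1 by 7–6.
Concept 2 vs Drift: 5+1 = 6 for Concept 2, 7 for Drift — Drift by 7–6.
Concept 3 vs Model S1: Concept 3 is ranked higher on 1+5+1 = 7 ballots, Model S1 on 6. Concept 3 wins 7–6.
Concept 3 vs Drift: 1+1+5+1 = 8 for Concept 3, 5 for Drift — Concept 3 by 8–5.
Model S1 vs Drift: 11 to 2, Model S1.
No design is unbeaten: Model U loses to Concept 2; Concept 2 loses to Model S1; Concept 3 loses to Concept 2; Model S1 loses to Concept 3; Drift loses to Model U. In particular Model U beats Drift beats Concept 2 beats Model U is a majority cycle — no Condorcet winner exists.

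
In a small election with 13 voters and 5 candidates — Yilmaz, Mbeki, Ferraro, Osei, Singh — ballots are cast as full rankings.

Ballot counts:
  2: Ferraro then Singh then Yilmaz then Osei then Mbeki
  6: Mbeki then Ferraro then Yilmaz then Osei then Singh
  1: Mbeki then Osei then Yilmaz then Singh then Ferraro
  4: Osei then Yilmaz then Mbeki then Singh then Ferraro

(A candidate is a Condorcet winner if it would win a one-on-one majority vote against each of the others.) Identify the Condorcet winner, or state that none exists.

Mbeki

Check each pair by majority over 13 ballots:
Yilmaz–Mbeki: Mbeki 7–6.
Yilmaz vs Ferraro: Yilmaz preferred on 1+4 = 5 ballots; Ferraro wins 8–5.
Yilmaz vs Osei: Yilmaz preferred on 2+6 = 8 ballots; Yilmaz wins 8–5.
Yilmaz vs Singh: Yilmaz wins 11–2.
Mbeki vs Ferraro: Mbeki wins 11–2.
Mbeki vs Osei: Mbeki preferred on 6+1 = 7 ballots; Mbeki wins 7–6.
Mbeki vs Singh: Mbeki, 11–2.
Ferraro vs Osei: Ferraro is ranked higher on 2+6 = 8 ballots, Osei on 5. Ferraro wins 8–5.
Ferraro vs Singh: 2+6 = 8 for Ferraro, 5 for Singh — Ferraro by 8–5.
Osei vs Singh: Osei wins 11–2.
Mbeki wins every pairwise contest, so Mbeki is the Condorcet winner.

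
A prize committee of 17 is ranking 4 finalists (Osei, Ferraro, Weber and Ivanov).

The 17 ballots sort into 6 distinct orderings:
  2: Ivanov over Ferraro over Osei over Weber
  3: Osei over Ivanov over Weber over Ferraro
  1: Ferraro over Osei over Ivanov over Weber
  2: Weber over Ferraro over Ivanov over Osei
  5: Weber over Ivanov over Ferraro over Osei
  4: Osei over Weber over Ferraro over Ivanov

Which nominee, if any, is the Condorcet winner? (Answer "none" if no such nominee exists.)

Check each pair by majority over 17 ballots:
Osei vs Ferraro: Ferraro wins 10–7.
Osei vs Weber: Osei wins 10–7.
Osei vs Ivanov: Ivanov wins 9–8.
Ferraro–Weber: Weber 14–3.
Ferraro vs Ivanov: Ivanov wins 10–7.
Weber vs Ivanov: Weber, 11–6.
Each nominee drops at least one matchup (Osei loses to Ferraro; Ferraro loses to Weber; Weber loses to Osei; Ivanov loses to Weber); the cycle Osei beats Weber beats Ferraro beats Osei rules out a Condorcet winner.

none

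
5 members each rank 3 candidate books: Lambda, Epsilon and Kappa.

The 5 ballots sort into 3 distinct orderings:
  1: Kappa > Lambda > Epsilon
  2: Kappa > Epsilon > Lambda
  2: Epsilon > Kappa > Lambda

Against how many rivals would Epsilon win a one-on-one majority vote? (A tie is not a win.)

Epsilon against each rival (5 members):
Epsilon vs Lambda: Epsilon wins 4–1.
Epsilon vs Kappa: Epsilon preferred on 2 ballots; Kappa wins 3–2.
Epsilon beats Lambda; loses to Kappa — 1 pairwise win.

1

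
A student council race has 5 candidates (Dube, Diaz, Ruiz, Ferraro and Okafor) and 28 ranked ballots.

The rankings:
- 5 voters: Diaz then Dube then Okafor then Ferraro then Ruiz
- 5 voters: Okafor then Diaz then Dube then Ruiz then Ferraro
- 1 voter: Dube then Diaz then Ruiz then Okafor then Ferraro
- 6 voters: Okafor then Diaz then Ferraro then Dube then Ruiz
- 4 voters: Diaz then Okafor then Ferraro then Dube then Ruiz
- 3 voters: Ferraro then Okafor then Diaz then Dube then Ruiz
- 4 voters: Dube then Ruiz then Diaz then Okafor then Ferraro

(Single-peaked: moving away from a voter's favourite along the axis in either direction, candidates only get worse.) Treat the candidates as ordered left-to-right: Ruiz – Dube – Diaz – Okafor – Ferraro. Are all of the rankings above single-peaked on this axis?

yes

Axis positions: Ruiz=1, Dube=2, Diaz=3, Okafor=4, Ferraro=5.
Faction 1 (peak Diaz at position 3): ranking walks positions 3-2-4-5-1, expanding outward from the peak — single-peaked.
Faction 2 (peak Okafor at position 4): ranking walks positions 4-3-2-1-5, expanding outward from the peak — single-peaked.
Faction 3 (peak Dube at position 2): ranking walks positions 2-3-1-4-5, expanding outward from the peak — single-peaked.
Faction 4 (peak Okafor at position 4): ranking walks positions 4-3-5-2-1, expanding outward from the peak — single-peaked.
Faction 5 (peak Diaz at position 3): ranking walks positions 3-4-5-2-1, expanding outward from the peak — single-peaked.
Faction 6 (peak Ferraro at position 5): ranking walks positions 5-4-3-2-1, expanding outward from the peak — single-peaked.
Faction 7 (peak Dube at position 2): ranking walks positions 2-1-3-4-5, expanding outward from the peak — single-peaked.
Every ranking is single-peaked on this axis.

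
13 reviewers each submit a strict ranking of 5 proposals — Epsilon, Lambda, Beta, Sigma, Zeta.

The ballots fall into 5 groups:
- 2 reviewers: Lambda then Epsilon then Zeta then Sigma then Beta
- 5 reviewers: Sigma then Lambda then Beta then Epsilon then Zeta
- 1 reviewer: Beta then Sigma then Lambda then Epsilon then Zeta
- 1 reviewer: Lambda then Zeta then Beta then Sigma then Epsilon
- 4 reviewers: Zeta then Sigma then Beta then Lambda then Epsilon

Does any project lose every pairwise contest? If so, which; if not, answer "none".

none

Head-to-head results (13 reviewers):
Epsilon vs Lambda: Lambda, 13–0.
Epsilon–Beta: Beta 11–2.
Epsilon–Sigma: Sigma 11–2.
Epsilon vs Zeta: Epsilon, 8–5.
Lambda vs Beta: 8 to 5, Lambda.
Lambda vs Sigma: 2+1 = 3 for Lambda, 10 for Sigma — Sigma by 10–3.
Lambda vs Zeta: Lambda wins 9–4.
Beta vs Sigma: Sigma wins 11–2.
Beta vs Zeta: Beta is ranked higher on 5+1 = 6 ballots, Zeta on 7. Zeta wins 7–6.
Sigma vs Zeta: Zeta, 7–6.
Every project wins at least one matchup (Epsilon beats Zeta; Lambda beats Epsilon; Beta beats Epsilon; Sigma beats Epsilon; Zeta beats Beta), so there is no Condorcet loser.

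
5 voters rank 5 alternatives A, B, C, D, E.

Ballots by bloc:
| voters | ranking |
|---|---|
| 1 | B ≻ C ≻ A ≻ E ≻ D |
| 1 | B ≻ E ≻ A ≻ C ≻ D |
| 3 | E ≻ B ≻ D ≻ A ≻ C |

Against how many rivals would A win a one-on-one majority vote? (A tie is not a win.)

1

A against each rival (5 voters):
A vs B: A is ranked higher on 0 ballots, B on 5. B wins 5–0.
A vs C: A preferred on 1+3 = 4 ballots; A wins 4–1.
A vs D: 2 to 3, D.
A vs E: A is ranked higher on 1 ballot, E on 4. E wins 4–1.
A beats C; loses to B, D, E — 1 pairwise win.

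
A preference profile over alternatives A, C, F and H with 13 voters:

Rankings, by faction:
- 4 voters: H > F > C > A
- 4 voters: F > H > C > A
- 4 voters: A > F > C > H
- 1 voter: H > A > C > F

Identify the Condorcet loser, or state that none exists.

A

Head-to-head results (13 voters):
A vs C: C, 8–5.
A vs F: A preferred on 4+1 = 5 ballots; F wins 8–5.
A–H: H 9–4.
C vs F: C preferred on 1 ballot; F wins 12–1.
C vs H: C preferred on 4 ballots; H wins 9–4.
F vs H: 4+4 = 8 for F, 5 for H — F by 8–5.
A is beaten in every head-to-head and is the Condorcet loser.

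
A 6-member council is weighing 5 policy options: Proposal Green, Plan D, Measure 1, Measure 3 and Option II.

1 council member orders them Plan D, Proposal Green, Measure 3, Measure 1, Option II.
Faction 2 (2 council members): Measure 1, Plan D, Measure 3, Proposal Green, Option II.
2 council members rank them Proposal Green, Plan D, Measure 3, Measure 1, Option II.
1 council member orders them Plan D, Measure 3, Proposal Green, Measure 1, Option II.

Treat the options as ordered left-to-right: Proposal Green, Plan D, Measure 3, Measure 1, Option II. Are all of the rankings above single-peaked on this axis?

Axis positions: Proposal Green=1, Plan D=2, Measure 3=3, Measure 1=4, Option II=5.
Faction 1 (peak Plan D at position 2): ranking walks positions 2-1-3-4-5, expanding outward from the peak — single-peaked.
Faction 2: ranking walks positions 4-2-3-1-5; Plan D is ranked above Measure 3 even though Measure 3 lies between Plan D and the peak Measure 1 on the axis — preferences dip and rise again. Not single-peaked.
Faction 3 (peak Proposal Green at position 1): ranking walks positions 1-2-3-4-5, expanding outward from the peak — single-peaked.
Faction 4 (peak Plan D at position 2): ranking walks positions 2-3-1-4-5, expanding outward from the peak — single-peaked.
Faction 2 violates single-peakedness, so the profile is not single-peaked on this axis.

no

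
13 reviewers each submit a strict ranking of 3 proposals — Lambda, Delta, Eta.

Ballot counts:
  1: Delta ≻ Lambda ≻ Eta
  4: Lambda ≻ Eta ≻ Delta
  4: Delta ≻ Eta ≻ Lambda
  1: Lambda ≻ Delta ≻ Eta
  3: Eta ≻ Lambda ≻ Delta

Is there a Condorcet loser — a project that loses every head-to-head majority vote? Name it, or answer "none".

Head-to-head results (13 reviewers):
Lambda vs Delta: Lambda wins 8–5.
Lambda vs Eta: Eta wins 7–6.
Delta–Eta: Eta 7–6.
Delta is beaten in every head-to-head and is the Condorcet loser.

Delta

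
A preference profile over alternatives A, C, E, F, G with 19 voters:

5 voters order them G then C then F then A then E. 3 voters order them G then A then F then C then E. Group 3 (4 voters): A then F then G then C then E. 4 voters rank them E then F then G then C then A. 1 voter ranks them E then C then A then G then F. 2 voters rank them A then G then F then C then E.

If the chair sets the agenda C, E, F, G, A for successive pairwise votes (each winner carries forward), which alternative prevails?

Round 1: C vs E — 14–5, C advances.
Round 2: C vs F — 6–13, F advances.
Round 3: F vs G — 8–11, G advances.
Round 4: G vs A — 12–7, G advances.
G survives the agenda.

G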